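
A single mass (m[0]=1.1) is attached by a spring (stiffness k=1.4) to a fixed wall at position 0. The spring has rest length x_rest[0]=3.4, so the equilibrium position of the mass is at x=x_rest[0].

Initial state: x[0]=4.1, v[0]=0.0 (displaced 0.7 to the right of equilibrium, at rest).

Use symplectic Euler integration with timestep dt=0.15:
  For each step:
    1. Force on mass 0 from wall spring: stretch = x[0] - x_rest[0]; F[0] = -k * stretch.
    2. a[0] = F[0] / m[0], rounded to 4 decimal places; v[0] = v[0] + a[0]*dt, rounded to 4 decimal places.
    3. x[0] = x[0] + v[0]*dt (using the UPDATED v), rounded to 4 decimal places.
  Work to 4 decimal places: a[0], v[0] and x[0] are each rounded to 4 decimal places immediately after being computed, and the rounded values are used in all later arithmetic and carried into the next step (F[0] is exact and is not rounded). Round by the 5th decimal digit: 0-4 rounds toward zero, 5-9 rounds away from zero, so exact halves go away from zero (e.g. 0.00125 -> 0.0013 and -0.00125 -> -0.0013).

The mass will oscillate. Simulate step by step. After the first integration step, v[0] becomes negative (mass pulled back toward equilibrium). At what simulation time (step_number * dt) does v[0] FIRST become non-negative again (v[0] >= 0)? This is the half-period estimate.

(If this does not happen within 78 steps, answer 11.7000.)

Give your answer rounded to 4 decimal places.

Answer: 2.8500

Derivation:
Step 0: x=[4.1000] v=[0.0000]
Step 1: x=[4.0800] v=[-0.1336]
Step 2: x=[4.0405] v=[-0.2634]
Step 3: x=[3.9826] v=[-0.3857]
Step 4: x=[3.9081] v=[-0.4969]
Step 5: x=[3.8190] v=[-0.5939]
Step 6: x=[3.7179] v=[-0.6739]
Step 7: x=[3.6077] v=[-0.7346]
Step 8: x=[3.4916] v=[-0.7742]
Step 9: x=[3.3728] v=[-0.7917]
Step 10: x=[3.2548] v=[-0.7865]
Step 11: x=[3.1410] v=[-0.7588]
Step 12: x=[3.0346] v=[-0.7094]
Step 13: x=[2.9387] v=[-0.6396]
Step 14: x=[2.8560] v=[-0.5515]
Step 15: x=[2.7889] v=[-0.4476]
Step 16: x=[2.7393] v=[-0.3309]
Step 17: x=[2.7086] v=[-0.2048]
Step 18: x=[2.6977] v=[-0.0728]
Step 19: x=[2.7069] v=[0.0613]
First v>=0 after going negative at step 19, time=2.8500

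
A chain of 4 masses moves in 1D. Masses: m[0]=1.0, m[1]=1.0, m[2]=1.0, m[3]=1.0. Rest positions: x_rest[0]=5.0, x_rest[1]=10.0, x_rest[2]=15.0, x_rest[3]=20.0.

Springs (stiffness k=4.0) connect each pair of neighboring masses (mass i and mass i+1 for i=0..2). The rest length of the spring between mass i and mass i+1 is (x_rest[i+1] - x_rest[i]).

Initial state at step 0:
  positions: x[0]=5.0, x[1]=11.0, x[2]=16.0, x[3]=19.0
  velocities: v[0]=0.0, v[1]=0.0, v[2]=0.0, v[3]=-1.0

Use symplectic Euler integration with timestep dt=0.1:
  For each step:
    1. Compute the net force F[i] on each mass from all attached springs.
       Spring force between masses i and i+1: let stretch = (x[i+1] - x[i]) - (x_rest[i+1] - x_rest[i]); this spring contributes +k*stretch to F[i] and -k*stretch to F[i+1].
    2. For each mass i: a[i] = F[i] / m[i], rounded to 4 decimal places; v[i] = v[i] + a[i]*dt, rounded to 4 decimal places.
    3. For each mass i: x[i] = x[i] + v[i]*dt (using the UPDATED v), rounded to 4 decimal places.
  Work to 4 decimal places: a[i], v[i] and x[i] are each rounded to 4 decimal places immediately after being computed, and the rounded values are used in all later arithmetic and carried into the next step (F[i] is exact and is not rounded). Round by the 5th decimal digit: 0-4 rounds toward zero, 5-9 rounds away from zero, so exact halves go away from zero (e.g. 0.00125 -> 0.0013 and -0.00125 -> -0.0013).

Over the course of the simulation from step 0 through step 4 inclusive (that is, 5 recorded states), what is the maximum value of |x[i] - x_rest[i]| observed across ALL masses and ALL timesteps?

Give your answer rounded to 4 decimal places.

Answer: 1.0200

Derivation:
Step 0: x=[5.0000 11.0000 16.0000 19.0000] v=[0.0000 0.0000 0.0000 -1.0000]
Step 1: x=[5.0400 10.9600 15.9200 18.9800] v=[0.4000 -0.4000 -0.8000 -0.2000]
Step 2: x=[5.1168 10.8816 15.7640 19.0376] v=[0.7680 -0.7840 -1.5600 0.5760]
Step 3: x=[5.2242 10.7679 15.5437 19.1643] v=[1.0739 -1.1370 -2.2035 1.2666]
Step 4: x=[5.3533 10.6235 15.2771 19.3461] v=[1.2914 -1.4442 -2.6656 1.8184]
Max displacement = 1.0200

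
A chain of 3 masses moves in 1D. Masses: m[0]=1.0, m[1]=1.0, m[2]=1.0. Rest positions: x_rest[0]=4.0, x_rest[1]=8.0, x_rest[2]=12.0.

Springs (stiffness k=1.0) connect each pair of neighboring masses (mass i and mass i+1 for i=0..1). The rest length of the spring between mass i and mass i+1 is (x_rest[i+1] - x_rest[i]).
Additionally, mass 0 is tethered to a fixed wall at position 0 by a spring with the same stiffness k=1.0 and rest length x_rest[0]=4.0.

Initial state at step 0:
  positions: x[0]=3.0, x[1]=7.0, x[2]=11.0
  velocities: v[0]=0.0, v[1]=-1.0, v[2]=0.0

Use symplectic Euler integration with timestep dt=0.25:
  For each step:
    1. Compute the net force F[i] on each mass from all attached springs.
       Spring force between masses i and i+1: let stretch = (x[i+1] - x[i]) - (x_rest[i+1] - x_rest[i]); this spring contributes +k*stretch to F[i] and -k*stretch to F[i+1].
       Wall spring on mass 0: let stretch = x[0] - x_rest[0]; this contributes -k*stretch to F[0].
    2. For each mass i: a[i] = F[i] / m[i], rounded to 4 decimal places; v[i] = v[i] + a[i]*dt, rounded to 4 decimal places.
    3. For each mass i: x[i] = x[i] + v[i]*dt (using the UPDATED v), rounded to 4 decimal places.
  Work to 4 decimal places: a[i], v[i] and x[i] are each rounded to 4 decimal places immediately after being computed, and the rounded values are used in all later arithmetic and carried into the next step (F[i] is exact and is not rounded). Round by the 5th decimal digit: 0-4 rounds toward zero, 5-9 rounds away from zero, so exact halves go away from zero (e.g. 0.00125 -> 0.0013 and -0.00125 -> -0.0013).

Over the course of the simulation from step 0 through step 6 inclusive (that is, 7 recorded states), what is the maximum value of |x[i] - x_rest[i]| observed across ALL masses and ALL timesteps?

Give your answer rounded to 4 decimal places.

Answer: 1.6695

Derivation:
Step 0: x=[3.0000 7.0000 11.0000] v=[0.0000 -1.0000 0.0000]
Step 1: x=[3.0625 6.7500 11.0000] v=[0.2500 -1.0000 0.0000]
Step 2: x=[3.1641 6.5352 10.9844] v=[0.4063 -0.8594 -0.0625]
Step 3: x=[3.2786 6.3877 10.9407] v=[0.4581 -0.5899 -0.1748]
Step 4: x=[3.3825 6.3305 10.8624] v=[0.4157 -0.2289 -0.3131]
Step 5: x=[3.4593 6.3723 10.7509] v=[0.3071 0.1671 -0.4461]
Step 6: x=[3.5019 6.5057 10.6157] v=[0.1705 0.5335 -0.5408]
Max displacement = 1.6695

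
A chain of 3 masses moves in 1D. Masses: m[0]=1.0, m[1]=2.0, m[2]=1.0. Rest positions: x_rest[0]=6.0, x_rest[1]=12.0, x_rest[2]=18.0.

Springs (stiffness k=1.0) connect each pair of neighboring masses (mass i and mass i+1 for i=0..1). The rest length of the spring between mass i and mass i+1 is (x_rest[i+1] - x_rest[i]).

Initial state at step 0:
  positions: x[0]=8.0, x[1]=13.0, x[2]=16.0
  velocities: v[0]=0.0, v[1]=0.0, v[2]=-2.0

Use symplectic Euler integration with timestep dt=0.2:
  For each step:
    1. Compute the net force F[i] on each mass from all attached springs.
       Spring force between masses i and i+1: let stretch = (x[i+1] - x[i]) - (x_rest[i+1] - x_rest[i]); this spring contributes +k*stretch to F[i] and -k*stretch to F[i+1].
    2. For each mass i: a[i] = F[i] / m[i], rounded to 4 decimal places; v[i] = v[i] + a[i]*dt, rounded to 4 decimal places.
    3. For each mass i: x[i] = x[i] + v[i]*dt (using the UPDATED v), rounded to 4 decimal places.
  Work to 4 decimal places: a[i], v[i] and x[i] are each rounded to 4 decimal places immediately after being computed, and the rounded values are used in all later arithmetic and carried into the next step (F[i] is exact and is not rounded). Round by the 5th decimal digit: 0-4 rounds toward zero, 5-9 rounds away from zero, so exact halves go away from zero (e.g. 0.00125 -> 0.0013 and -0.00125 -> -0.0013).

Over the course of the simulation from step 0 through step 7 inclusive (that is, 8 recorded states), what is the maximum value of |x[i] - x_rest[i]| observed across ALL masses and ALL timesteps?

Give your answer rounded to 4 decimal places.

Step 0: x=[8.0000 13.0000 16.0000] v=[0.0000 0.0000 -2.0000]
Step 1: x=[7.9600 12.9600 15.7200] v=[-0.2000 -0.2000 -1.4000]
Step 2: x=[7.8800 12.8752 15.5696] v=[-0.4000 -0.4240 -0.7520]
Step 3: x=[7.7598 12.7444 15.5514] v=[-0.6010 -0.6541 -0.0909]
Step 4: x=[7.5990 12.5700 15.6609] v=[-0.8041 -0.8719 0.5477]
Step 5: x=[7.3970 12.3580 15.8868] v=[-1.0099 -1.0599 1.1295]
Step 6: x=[7.1535 12.1174 16.2115] v=[-1.2177 -1.2031 1.6237]
Step 7: x=[6.8685 11.8594 16.6125] v=[-1.4249 -1.2901 2.0049]
Max displacement = 2.4486

Answer: 2.4486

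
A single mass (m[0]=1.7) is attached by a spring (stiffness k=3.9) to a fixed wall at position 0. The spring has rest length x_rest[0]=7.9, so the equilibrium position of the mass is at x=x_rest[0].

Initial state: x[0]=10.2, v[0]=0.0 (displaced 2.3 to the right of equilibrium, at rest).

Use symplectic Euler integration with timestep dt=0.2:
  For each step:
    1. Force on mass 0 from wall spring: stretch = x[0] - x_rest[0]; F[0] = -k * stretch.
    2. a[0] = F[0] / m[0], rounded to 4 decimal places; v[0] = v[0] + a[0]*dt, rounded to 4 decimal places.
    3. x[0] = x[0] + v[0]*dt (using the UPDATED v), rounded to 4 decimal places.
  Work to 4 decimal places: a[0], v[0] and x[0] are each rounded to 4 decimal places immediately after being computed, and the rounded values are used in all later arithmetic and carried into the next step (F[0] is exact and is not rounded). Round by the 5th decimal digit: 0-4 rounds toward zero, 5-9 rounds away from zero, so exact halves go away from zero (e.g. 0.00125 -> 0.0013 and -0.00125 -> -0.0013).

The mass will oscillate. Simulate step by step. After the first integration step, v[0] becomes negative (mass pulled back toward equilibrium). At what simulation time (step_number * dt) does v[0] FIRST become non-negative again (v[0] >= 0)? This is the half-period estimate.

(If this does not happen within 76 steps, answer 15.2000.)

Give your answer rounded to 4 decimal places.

Answer: 2.2000

Derivation:
Step 0: x=[10.2000] v=[0.0000]
Step 1: x=[9.9889] v=[-1.0553]
Step 2: x=[9.5862] v=[-2.0137]
Step 3: x=[9.0287] v=[-2.7874]
Step 4: x=[8.3676] v=[-3.3053]
Step 5: x=[7.6636] v=[-3.5198]
Step 6: x=[6.9813] v=[-3.4113]
Step 7: x=[6.3833] v=[-2.9898]
Step 8: x=[5.9245] v=[-2.2939]
Step 9: x=[5.6470] v=[-1.3875]
Step 10: x=[5.5762] v=[-0.3538]
Step 11: x=[5.7187] v=[0.7124]
First v>=0 after going negative at step 11, time=2.2000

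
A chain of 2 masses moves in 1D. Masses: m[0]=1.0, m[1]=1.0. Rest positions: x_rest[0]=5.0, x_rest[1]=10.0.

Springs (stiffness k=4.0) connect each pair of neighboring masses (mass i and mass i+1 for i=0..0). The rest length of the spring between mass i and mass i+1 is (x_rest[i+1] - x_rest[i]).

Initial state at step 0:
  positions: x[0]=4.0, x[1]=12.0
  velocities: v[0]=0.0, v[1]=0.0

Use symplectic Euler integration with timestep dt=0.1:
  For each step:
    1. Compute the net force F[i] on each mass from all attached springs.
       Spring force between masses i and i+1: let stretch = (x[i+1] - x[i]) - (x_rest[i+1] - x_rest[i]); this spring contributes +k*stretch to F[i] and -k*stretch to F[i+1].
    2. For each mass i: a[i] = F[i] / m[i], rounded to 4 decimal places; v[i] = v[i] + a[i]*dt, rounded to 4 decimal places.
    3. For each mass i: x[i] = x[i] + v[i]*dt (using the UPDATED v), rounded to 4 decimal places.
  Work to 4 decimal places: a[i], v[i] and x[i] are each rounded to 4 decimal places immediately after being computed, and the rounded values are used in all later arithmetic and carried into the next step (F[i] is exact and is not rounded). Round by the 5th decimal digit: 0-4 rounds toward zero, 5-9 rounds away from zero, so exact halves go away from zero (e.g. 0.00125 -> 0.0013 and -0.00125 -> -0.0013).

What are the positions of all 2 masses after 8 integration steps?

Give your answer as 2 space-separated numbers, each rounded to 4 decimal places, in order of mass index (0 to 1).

Step 0: x=[4.0000 12.0000] v=[0.0000 0.0000]
Step 1: x=[4.1200 11.8800] v=[1.2000 -1.2000]
Step 2: x=[4.3504 11.6496] v=[2.3040 -2.3040]
Step 3: x=[4.6728 11.3272] v=[3.2237 -3.2237]
Step 4: x=[5.0614 10.9387] v=[3.8855 -3.8855]
Step 5: x=[5.4850 10.5151] v=[4.2364 -4.2364]
Step 6: x=[5.9098 10.0903] v=[4.2484 -4.2484]
Step 7: x=[6.3019 9.6982] v=[3.9206 -3.9206]
Step 8: x=[6.6298 9.3703] v=[3.2791 -3.2791]

Answer: 6.6298 9.3703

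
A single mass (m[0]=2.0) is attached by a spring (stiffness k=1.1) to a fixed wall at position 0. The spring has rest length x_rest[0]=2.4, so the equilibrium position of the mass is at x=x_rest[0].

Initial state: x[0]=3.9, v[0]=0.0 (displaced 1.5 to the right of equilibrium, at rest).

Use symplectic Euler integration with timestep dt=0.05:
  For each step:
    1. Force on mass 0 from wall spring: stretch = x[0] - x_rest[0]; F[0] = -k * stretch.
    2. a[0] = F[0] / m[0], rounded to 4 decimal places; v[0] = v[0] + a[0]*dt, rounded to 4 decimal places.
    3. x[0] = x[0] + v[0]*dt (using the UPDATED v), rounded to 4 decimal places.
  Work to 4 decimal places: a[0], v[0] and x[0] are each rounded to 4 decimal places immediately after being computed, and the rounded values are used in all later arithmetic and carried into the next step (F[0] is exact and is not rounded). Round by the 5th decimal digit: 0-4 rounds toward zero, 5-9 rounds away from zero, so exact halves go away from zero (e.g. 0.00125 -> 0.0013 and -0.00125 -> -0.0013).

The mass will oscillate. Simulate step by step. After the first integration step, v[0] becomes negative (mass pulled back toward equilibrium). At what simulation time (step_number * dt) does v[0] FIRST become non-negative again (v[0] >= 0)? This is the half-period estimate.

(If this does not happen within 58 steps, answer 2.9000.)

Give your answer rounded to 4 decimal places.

Answer: 2.9000

Derivation:
Step 0: x=[3.9000] v=[0.0000]
Step 1: x=[3.8979] v=[-0.0413]
Step 2: x=[3.8938] v=[-0.0825]
Step 3: x=[3.8876] v=[-0.1236]
Step 4: x=[3.8794] v=[-0.1645]
Step 5: x=[3.8691] v=[-0.2052]
Step 6: x=[3.8568] v=[-0.2456]
Step 7: x=[3.8425] v=[-0.2857]
Step 8: x=[3.8262] v=[-0.3254]
Step 9: x=[3.8080] v=[-0.3646]
Step 10: x=[3.7878] v=[-0.4033]
Step 11: x=[3.7657] v=[-0.4415]
Step 12: x=[3.7417] v=[-0.4791]
Step 13: x=[3.7159] v=[-0.5160]
Step 14: x=[3.6883] v=[-0.5522]
Step 15: x=[3.6589] v=[-0.5876]
Step 16: x=[3.6278] v=[-0.6222]
Step 17: x=[3.5950] v=[-0.6560]
Step 18: x=[3.5606] v=[-0.6889]
Step 19: x=[3.5246] v=[-0.7208]
Step 20: x=[3.4870] v=[-0.7517]
Step 21: x=[3.4479] v=[-0.7816]
Step 22: x=[3.4074] v=[-0.8104]
Step 23: x=[3.3655] v=[-0.8381]
Step 24: x=[3.3223] v=[-0.8647]
Step 25: x=[3.2778] v=[-0.8901]
Step 26: x=[3.2321] v=[-0.9142]
Step 27: x=[3.1852] v=[-0.9371]
Step 28: x=[3.1373] v=[-0.9587]
Step 29: x=[3.0884] v=[-0.9790]
Step 30: x=[3.0385] v=[-0.9979]
Step 31: x=[2.9877] v=[-1.0155]
Step 32: x=[2.9361] v=[-1.0317]
Step 33: x=[2.8838] v=[-1.0464]
Step 34: x=[2.8308] v=[-1.0597]
Step 35: x=[2.7772] v=[-1.0715]
Step 36: x=[2.7231] v=[-1.0819]
Step 37: x=[2.6686] v=[-1.0908]
Step 38: x=[2.6137] v=[-1.0982]
Step 39: x=[2.5585] v=[-1.1041]
Step 40: x=[2.5031] v=[-1.1085]
Step 41: x=[2.4475] v=[-1.1113]
Step 42: x=[2.3919] v=[-1.1126]
Step 43: x=[2.3363] v=[-1.1124]
Step 44: x=[2.2808] v=[-1.1107]
Step 45: x=[2.2254] v=[-1.1074]
Step 46: x=[2.1703] v=[-1.1026]
Step 47: x=[2.1155] v=[-1.0963]
Step 48: x=[2.0611] v=[-1.0885]
Step 49: x=[2.0071] v=[-1.0792]
Step 50: x=[1.9537] v=[-1.0684]
Step 51: x=[1.9009] v=[-1.0561]
Step 52: x=[1.8488] v=[-1.0424]
Step 53: x=[1.7974] v=[-1.0272]
Step 54: x=[1.7469] v=[-1.0106]
Step 55: x=[1.6973] v=[-0.9926]
Step 56: x=[1.6486] v=[-0.9733]
Step 57: x=[1.6010] v=[-0.9526]
Step 58: x=[1.5545] v=[-0.9306]
v[0] did not become non-negative within 58 steps; using fallback time=2.9000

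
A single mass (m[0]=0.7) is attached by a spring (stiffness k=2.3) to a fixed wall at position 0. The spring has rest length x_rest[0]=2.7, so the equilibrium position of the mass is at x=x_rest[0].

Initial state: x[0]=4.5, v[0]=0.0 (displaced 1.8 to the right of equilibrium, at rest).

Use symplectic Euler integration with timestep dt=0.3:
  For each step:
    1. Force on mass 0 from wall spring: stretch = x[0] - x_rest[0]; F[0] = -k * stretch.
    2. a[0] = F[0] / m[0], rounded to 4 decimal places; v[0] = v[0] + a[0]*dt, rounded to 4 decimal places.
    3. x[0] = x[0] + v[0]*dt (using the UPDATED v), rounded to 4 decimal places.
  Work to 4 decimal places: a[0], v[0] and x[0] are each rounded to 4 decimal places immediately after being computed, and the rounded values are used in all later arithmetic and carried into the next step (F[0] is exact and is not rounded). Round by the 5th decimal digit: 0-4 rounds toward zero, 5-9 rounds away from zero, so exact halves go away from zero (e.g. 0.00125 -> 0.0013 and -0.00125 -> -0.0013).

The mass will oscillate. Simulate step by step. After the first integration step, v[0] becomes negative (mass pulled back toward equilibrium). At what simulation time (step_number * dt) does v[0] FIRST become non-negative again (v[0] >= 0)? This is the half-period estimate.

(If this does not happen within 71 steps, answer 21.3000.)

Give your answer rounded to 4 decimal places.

Answer: 1.8000

Derivation:
Step 0: x=[4.5000] v=[0.0000]
Step 1: x=[3.9677] v=[-1.7743]
Step 2: x=[3.0605] v=[-3.0239]
Step 3: x=[2.0467] v=[-3.3793]
Step 4: x=[1.2261] v=[-2.7353]
Step 5: x=[0.8414] v=[-1.2825]
Step 6: x=[1.0063] v=[0.5495]
First v>=0 after going negative at step 6, time=1.8000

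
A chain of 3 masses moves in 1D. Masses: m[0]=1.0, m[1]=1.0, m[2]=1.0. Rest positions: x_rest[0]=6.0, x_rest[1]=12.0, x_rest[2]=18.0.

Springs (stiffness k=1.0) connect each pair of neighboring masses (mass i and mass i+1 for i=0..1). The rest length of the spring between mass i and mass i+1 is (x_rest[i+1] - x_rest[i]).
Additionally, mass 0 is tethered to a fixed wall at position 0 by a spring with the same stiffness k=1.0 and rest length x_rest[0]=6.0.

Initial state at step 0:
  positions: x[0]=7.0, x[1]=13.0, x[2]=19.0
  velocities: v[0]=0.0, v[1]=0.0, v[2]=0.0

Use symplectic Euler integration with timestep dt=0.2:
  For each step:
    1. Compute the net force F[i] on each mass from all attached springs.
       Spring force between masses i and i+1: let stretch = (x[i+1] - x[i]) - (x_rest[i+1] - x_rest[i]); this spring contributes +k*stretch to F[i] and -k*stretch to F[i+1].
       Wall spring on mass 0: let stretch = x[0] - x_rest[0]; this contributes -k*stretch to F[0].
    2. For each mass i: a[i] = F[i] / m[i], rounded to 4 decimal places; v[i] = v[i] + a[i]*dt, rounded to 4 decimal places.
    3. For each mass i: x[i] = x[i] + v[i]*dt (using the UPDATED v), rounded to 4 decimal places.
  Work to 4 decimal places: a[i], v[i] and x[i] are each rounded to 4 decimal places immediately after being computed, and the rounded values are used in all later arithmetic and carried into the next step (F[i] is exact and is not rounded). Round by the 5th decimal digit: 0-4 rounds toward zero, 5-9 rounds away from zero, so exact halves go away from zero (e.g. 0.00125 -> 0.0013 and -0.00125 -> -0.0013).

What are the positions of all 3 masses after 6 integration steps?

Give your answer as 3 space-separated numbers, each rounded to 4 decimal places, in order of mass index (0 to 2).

Answer: 6.3587 12.9080 18.9952

Derivation:
Step 0: x=[7.0000 13.0000 19.0000] v=[0.0000 0.0000 0.0000]
Step 1: x=[6.9600 13.0000 19.0000] v=[-0.2000 0.0000 0.0000]
Step 2: x=[6.8832 12.9984 19.0000] v=[-0.3840 -0.0080 0.0000]
Step 3: x=[6.7757 12.9923 18.9999] v=[-0.5376 -0.0307 -0.0003]
Step 4: x=[6.6458 12.9778 18.9995] v=[-0.6494 -0.0725 -0.0018]
Step 5: x=[6.5034 12.9509 18.9983] v=[-0.7122 -0.1346 -0.0061]
Step 6: x=[6.3587 12.9080 18.9952] v=[-0.7234 -0.2146 -0.0156]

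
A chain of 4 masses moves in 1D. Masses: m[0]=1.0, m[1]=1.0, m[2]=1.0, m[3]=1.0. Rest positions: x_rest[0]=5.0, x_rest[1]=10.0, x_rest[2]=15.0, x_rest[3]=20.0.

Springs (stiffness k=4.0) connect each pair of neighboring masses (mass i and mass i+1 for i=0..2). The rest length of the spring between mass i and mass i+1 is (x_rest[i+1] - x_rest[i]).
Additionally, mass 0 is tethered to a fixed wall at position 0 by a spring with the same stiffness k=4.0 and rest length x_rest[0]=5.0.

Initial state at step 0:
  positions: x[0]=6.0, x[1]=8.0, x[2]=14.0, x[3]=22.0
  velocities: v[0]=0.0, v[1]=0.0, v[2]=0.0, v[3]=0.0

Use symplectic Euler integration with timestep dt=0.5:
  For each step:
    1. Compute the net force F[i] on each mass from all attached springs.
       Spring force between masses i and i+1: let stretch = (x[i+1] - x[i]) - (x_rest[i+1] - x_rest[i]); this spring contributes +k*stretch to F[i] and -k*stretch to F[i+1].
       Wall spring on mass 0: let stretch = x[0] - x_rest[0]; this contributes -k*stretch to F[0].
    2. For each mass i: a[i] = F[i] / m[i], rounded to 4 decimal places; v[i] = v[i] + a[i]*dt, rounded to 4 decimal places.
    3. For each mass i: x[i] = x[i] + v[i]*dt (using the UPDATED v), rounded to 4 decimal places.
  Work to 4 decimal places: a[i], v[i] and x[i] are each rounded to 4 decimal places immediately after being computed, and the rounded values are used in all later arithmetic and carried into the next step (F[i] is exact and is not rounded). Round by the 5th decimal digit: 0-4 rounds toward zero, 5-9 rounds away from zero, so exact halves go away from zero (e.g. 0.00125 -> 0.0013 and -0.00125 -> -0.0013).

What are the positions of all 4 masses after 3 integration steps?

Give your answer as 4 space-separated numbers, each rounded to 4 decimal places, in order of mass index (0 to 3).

Step 0: x=[6.0000 8.0000 14.0000 22.0000] v=[0.0000 0.0000 0.0000 0.0000]
Step 1: x=[2.0000 12.0000 16.0000 19.0000] v=[-8.0000 8.0000 4.0000 -6.0000]
Step 2: x=[6.0000 10.0000 17.0000 18.0000] v=[8.0000 -4.0000 2.0000 -2.0000]
Step 3: x=[8.0000 11.0000 12.0000 21.0000] v=[4.0000 2.0000 -10.0000 6.0000]

Answer: 8.0000 11.0000 12.0000 21.0000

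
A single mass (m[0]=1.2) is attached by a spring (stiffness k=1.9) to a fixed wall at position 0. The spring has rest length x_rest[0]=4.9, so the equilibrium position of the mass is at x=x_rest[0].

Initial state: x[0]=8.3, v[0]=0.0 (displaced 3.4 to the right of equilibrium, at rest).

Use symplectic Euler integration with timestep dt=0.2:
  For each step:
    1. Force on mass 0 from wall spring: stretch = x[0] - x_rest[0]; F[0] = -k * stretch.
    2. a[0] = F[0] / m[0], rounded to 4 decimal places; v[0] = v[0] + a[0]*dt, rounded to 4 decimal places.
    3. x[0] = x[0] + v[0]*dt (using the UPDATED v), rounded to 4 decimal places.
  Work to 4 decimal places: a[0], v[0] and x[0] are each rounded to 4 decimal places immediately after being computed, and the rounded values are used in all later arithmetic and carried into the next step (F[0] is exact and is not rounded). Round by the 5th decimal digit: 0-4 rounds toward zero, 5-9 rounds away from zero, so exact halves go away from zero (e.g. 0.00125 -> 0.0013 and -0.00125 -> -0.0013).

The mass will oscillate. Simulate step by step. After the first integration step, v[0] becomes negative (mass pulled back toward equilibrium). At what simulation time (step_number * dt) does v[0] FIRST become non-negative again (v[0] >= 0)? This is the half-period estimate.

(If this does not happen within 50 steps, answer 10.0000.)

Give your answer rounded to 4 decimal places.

Step 0: x=[8.3000] v=[0.0000]
Step 1: x=[8.0847] v=[-1.0767]
Step 2: x=[7.6677] v=[-2.0852]
Step 3: x=[7.0754] v=[-2.9616]
Step 4: x=[6.3453] v=[-3.6505]
Step 5: x=[5.5237] v=[-4.1082]
Step 6: x=[4.6626] v=[-4.3057]
Step 7: x=[3.8165] v=[-4.2305]
Step 8: x=[3.0390] v=[-3.8874]
Step 9: x=[2.3794] v=[-3.2981]
Step 10: x=[1.8794] v=[-2.4999]
Step 11: x=[1.5707] v=[-1.5434]
Step 12: x=[1.4729] v=[-0.4891]
Step 13: x=[1.5921] v=[0.5961]
First v>=0 after going negative at step 13, time=2.6000

Answer: 2.6000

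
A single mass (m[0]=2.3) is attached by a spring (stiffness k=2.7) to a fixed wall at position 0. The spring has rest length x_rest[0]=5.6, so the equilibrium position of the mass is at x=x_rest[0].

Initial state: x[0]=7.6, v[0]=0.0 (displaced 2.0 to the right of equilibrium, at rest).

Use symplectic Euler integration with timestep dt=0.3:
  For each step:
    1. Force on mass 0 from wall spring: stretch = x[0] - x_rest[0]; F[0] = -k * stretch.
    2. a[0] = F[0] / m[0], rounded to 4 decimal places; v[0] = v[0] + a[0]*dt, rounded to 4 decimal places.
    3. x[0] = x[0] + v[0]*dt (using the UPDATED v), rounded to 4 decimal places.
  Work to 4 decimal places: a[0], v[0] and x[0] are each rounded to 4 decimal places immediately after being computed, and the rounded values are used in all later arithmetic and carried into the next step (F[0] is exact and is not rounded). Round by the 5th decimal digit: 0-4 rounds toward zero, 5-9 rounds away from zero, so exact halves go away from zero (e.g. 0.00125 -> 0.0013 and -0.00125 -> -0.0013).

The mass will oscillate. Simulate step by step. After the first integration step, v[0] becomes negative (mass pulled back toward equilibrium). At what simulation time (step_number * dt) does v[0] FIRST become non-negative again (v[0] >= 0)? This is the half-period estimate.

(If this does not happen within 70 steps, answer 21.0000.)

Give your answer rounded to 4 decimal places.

Step 0: x=[7.6000] v=[0.0000]
Step 1: x=[7.3887] v=[-0.7043]
Step 2: x=[6.9884] v=[-1.3342]
Step 3: x=[6.4414] v=[-1.8232]
Step 4: x=[5.8056] v=[-2.1195]
Step 5: x=[5.1480] v=[-2.1919]
Step 6: x=[4.5382] v=[-2.0327]
Step 7: x=[4.0406] v=[-1.6588]
Step 8: x=[3.7077] v=[-1.1096]
Step 9: x=[3.5747] v=[-0.4432]
Step 10: x=[3.6557] v=[0.2701]
First v>=0 after going negative at step 10, time=3.0000

Answer: 3.0000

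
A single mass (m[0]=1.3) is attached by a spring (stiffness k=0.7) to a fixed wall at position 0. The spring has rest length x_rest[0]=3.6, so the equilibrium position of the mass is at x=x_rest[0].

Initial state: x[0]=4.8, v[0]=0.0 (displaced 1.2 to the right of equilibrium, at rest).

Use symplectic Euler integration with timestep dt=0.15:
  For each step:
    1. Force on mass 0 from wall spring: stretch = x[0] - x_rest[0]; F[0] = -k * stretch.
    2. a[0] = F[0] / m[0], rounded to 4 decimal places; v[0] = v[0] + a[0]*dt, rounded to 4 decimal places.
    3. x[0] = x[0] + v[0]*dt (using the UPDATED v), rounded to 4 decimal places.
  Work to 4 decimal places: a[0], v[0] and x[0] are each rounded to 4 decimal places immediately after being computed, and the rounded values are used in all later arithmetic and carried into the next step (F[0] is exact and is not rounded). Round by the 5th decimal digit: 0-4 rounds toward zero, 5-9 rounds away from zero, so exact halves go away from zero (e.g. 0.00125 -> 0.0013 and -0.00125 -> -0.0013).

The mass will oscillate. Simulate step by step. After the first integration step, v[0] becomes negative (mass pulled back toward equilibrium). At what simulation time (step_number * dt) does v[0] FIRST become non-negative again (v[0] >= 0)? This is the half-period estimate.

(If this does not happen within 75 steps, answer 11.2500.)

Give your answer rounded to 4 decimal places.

Answer: 4.3500

Derivation:
Step 0: x=[4.8000] v=[0.0000]
Step 1: x=[4.7855] v=[-0.0969]
Step 2: x=[4.7566] v=[-0.1926]
Step 3: x=[4.7137] v=[-0.2860]
Step 4: x=[4.6573] v=[-0.3760]
Step 5: x=[4.5881] v=[-0.4614]
Step 6: x=[4.5069] v=[-0.5412]
Step 7: x=[4.4147] v=[-0.6144]
Step 8: x=[4.3127] v=[-0.6802]
Step 9: x=[4.2020] v=[-0.7378]
Step 10: x=[4.0840] v=[-0.7864]
Step 11: x=[3.9602] v=[-0.8255]
Step 12: x=[3.8320] v=[-0.8546]
Step 13: x=[3.7010] v=[-0.8733]
Step 14: x=[3.5688] v=[-0.8815]
Step 15: x=[3.4370] v=[-0.8790]
Step 16: x=[3.3071] v=[-0.8658]
Step 17: x=[3.1808] v=[-0.8421]
Step 18: x=[3.0596] v=[-0.8082]
Step 19: x=[2.9449] v=[-0.7646]
Step 20: x=[2.8381] v=[-0.7117]
Step 21: x=[2.7406] v=[-0.6502]
Step 22: x=[2.6535] v=[-0.5808]
Step 23: x=[2.5779] v=[-0.5043]
Step 24: x=[2.5146] v=[-0.4217]
Step 25: x=[2.4645] v=[-0.3340]
Step 26: x=[2.4282] v=[-0.2423]
Step 27: x=[2.4060] v=[-0.1477]
Step 28: x=[2.3983] v=[-0.0513]
Step 29: x=[2.4052] v=[0.0458]
First v>=0 after going negative at step 29, time=4.3500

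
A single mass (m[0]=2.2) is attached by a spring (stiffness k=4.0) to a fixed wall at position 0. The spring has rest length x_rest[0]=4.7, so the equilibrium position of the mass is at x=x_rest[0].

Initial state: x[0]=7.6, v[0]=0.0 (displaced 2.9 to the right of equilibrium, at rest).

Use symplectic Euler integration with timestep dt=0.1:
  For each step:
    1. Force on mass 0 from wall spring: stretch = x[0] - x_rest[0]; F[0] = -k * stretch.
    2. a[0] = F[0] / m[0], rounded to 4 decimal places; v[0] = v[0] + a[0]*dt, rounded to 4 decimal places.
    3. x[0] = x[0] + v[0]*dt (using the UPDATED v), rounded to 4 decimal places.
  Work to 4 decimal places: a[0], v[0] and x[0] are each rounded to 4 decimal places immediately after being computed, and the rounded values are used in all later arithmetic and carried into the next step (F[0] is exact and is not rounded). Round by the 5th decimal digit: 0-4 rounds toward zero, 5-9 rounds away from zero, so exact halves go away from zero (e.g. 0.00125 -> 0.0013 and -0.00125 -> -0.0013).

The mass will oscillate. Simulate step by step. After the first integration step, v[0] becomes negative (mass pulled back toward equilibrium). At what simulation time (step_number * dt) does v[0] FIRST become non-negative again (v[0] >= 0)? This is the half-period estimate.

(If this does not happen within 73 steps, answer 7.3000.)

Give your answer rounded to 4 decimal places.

Answer: 2.4000

Derivation:
Step 0: x=[7.6000] v=[0.0000]
Step 1: x=[7.5473] v=[-0.5273]
Step 2: x=[7.4428] v=[-1.0450]
Step 3: x=[7.2884] v=[-1.5437]
Step 4: x=[7.0870] v=[-2.0143]
Step 5: x=[6.8422] v=[-2.4483]
Step 6: x=[6.5584] v=[-2.8378]
Step 7: x=[6.2408] v=[-3.1757]
Step 8: x=[5.8952] v=[-3.4559]
Step 9: x=[5.5279] v=[-3.6732]
Step 10: x=[5.1455] v=[-3.8237]
Step 11: x=[4.7550] v=[-3.9047]
Step 12: x=[4.3635] v=[-3.9147]
Step 13: x=[3.9782] v=[-3.8535]
Step 14: x=[3.6060] v=[-3.7223]
Step 15: x=[3.2537] v=[-3.5234]
Step 16: x=[2.9277] v=[-3.2604]
Step 17: x=[2.6339] v=[-2.9382]
Step 18: x=[2.3776] v=[-2.5626]
Step 19: x=[2.1636] v=[-2.1404]
Step 20: x=[1.9957] v=[-1.6792]
Step 21: x=[1.8770] v=[-1.1875]
Step 22: x=[1.8096] v=[-0.6742]
Step 23: x=[1.7947] v=[-0.1487]
Step 24: x=[1.8327] v=[0.3795]
First v>=0 after going negative at step 24, time=2.4000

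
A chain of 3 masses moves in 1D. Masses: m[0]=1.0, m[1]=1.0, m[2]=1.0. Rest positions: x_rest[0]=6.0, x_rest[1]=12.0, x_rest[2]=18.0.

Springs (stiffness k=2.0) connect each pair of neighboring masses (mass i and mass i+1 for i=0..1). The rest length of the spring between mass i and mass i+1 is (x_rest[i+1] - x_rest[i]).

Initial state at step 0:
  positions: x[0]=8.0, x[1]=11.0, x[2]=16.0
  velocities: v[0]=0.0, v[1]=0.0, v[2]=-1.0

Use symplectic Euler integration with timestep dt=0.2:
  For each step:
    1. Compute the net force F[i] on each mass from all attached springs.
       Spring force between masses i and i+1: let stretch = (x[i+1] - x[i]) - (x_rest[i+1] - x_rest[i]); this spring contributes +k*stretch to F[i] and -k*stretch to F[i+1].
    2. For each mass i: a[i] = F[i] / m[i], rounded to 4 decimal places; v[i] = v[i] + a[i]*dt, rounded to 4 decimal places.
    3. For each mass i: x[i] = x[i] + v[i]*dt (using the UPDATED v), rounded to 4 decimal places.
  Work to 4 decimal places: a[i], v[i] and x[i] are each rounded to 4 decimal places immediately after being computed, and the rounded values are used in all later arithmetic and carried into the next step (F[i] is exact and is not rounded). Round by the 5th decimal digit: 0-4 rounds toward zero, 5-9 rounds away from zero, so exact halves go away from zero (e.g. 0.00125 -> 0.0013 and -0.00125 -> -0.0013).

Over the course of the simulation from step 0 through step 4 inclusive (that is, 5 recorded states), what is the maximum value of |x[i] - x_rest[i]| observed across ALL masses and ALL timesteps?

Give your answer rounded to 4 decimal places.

Answer: 2.1376

Derivation:
Step 0: x=[8.0000 11.0000 16.0000] v=[0.0000 0.0000 -1.0000]
Step 1: x=[7.7600 11.1600 15.8800] v=[-1.2000 0.8000 -0.6000]
Step 2: x=[7.3120 11.4256 15.8624] v=[-2.2400 1.3280 -0.0880]
Step 3: x=[6.7131 11.7171 15.9699] v=[-2.9946 1.4573 0.5373]
Step 4: x=[6.0345 11.9485 16.2171] v=[-3.3930 1.1568 1.2362]
Max displacement = 2.1376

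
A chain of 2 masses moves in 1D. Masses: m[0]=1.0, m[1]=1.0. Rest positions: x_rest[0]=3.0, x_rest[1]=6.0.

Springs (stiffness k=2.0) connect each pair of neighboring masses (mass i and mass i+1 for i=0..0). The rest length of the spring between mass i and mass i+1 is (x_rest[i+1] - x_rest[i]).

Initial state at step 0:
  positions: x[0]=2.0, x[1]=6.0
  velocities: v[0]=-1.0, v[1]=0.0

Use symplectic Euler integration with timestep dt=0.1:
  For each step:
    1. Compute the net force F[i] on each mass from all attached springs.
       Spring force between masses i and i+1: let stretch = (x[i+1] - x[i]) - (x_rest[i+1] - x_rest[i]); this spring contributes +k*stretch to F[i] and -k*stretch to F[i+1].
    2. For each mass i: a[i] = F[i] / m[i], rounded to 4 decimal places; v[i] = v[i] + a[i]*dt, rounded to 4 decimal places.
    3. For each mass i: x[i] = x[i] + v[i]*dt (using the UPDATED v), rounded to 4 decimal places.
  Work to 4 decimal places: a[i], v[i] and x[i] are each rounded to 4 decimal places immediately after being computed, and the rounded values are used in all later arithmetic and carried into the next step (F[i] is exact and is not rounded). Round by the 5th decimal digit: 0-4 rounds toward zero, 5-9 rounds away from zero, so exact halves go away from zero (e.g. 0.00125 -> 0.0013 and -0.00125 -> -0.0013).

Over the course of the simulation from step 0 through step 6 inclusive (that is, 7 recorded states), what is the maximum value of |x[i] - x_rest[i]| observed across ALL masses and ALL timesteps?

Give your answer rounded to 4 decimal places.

Answer: 1.1922

Derivation:
Step 0: x=[2.0000 6.0000] v=[-1.0000 0.0000]
Step 1: x=[1.9200 5.9800] v=[-0.8000 -0.2000]
Step 2: x=[1.8612 5.9388] v=[-0.5880 -0.4120]
Step 3: x=[1.8240 5.8761] v=[-0.3725 -0.6275]
Step 4: x=[1.8078 5.7923] v=[-0.1621 -0.8379]
Step 5: x=[1.8113 5.6888] v=[0.0348 -1.0348]
Step 6: x=[1.8323 5.5678] v=[0.2103 -1.2103]
Max displacement = 1.1922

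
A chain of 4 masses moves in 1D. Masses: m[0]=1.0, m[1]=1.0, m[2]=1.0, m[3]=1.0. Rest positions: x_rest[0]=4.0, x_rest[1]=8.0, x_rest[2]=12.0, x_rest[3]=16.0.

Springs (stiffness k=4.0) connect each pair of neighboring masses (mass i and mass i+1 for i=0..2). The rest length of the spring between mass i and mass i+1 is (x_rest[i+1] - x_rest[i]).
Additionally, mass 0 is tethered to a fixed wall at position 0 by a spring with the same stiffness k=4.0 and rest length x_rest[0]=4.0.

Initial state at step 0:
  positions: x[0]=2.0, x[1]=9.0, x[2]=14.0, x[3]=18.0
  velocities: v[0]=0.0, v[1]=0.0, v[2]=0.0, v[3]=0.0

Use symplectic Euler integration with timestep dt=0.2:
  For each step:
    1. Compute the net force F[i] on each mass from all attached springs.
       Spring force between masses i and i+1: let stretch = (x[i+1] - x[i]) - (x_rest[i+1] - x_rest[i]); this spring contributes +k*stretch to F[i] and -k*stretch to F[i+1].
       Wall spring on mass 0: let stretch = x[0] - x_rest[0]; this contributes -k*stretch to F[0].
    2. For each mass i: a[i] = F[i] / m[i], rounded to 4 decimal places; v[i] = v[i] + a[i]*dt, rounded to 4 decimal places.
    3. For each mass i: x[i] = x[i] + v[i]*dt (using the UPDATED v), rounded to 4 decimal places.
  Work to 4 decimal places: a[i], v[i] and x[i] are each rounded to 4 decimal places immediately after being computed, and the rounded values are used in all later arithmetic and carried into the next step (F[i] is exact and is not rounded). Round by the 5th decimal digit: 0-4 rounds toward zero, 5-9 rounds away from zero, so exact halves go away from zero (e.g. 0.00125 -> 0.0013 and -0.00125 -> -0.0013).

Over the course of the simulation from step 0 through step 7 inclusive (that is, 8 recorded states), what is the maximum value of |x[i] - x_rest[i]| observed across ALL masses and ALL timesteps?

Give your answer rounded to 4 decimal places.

Step 0: x=[2.0000 9.0000 14.0000 18.0000] v=[0.0000 0.0000 0.0000 0.0000]
Step 1: x=[2.8000 8.6800 13.8400 18.0000] v=[4.0000 -1.6000 -0.8000 0.0000]
Step 2: x=[4.0928 8.2448 13.5200 17.9744] v=[6.4640 -2.1760 -1.6000 -0.1280]
Step 3: x=[5.3951 7.9893 13.0687 17.8761] v=[6.5114 -1.2774 -2.2566 -0.4915]
Step 4: x=[6.2492 8.1315 12.5739 17.6486] v=[4.2707 0.7108 -2.4742 -1.1374]
Step 5: x=[6.4046 8.6833 12.1802 17.2492] v=[0.7772 2.7589 -1.9684 -1.9972]
Step 6: x=[5.8999 9.4300 12.0381 16.6787] v=[-2.5235 3.7335 -0.7107 -2.8524]
Step 7: x=[5.0160 10.0292 12.2212 16.0057] v=[-4.4193 2.9959 0.9153 -3.3649]
Max displacement = 2.4046

Answer: 2.4046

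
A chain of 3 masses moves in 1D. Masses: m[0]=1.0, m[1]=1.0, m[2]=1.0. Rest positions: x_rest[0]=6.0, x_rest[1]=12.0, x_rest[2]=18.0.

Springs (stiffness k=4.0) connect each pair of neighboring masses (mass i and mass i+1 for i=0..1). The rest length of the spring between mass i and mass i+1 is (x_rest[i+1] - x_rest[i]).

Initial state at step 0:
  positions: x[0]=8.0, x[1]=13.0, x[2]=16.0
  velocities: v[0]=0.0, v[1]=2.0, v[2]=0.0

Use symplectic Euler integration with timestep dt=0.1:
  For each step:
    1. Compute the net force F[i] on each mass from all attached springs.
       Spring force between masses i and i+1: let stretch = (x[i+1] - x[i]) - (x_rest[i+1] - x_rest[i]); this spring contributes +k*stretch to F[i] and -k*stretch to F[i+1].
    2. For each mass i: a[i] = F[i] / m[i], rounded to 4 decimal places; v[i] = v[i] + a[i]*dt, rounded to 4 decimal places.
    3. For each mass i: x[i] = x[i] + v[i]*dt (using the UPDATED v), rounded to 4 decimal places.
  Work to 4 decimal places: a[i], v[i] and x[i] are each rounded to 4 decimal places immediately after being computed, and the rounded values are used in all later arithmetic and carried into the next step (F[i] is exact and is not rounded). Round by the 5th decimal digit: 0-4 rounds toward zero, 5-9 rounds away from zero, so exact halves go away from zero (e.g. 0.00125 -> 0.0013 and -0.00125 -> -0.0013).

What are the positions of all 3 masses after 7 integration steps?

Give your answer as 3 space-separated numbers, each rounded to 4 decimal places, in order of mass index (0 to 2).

Answer: 7.1026 12.4692 18.8282

Derivation:
Step 0: x=[8.0000 13.0000 16.0000] v=[0.0000 2.0000 0.0000]
Step 1: x=[7.9600 13.1200 16.1200] v=[-0.4000 1.2000 1.2000]
Step 2: x=[7.8864 13.1536 16.3600] v=[-0.7360 0.3360 2.4000]
Step 3: x=[7.7835 13.1048 16.7117] v=[-1.0291 -0.4883 3.5174]
Step 4: x=[7.6534 12.9874 17.1592] v=[-1.3006 -1.1741 4.4746]
Step 5: x=[7.4967 12.8235 17.6798] v=[-1.5670 -1.6390 5.2059]
Step 6: x=[7.3131 12.6408 18.2461] v=[-1.8363 -1.8272 5.6634]
Step 7: x=[7.1026 12.4692 18.8282] v=[-2.1052 -1.7162 5.8213]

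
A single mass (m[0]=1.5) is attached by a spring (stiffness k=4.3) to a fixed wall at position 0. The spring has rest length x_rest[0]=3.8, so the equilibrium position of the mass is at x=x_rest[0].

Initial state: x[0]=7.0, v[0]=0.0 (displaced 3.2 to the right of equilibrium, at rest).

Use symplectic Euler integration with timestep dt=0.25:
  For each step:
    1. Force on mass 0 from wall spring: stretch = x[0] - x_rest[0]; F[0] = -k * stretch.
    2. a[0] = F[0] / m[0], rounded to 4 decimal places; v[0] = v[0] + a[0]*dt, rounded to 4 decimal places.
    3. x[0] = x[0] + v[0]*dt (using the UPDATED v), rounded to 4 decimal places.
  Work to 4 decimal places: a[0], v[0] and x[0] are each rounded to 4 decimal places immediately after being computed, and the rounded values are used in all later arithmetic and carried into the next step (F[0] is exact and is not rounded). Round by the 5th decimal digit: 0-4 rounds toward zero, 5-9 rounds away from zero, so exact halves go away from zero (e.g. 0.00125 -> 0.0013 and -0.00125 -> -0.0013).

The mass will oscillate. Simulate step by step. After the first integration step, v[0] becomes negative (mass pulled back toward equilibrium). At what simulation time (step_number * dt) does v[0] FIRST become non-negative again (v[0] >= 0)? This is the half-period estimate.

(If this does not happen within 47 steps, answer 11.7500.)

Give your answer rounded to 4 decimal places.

Answer: 2.0000

Derivation:
Step 0: x=[7.0000] v=[0.0000]
Step 1: x=[6.4267] v=[-2.2933]
Step 2: x=[5.3828] v=[-4.1758]
Step 3: x=[4.0553] v=[-5.3102]
Step 4: x=[2.6820] v=[-5.4932]
Step 5: x=[1.5090] v=[-4.6920]
Step 6: x=[0.7465] v=[-3.0501]
Step 7: x=[0.5311] v=[-0.8618]
Step 8: x=[0.9013] v=[1.4809]
First v>=0 after going negative at step 8, time=2.0000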